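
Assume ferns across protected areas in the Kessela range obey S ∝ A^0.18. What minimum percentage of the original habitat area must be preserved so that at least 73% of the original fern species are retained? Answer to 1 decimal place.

Need (A_new/A_old)^0.18 = 0.73, so A_new/A_old = 0.73^(1/0.18) = 0.73^5.556
ln(A_new/A_old) = ln 0.73 / 0.18 = -0.3147 / 0.18 = -1.7484
A_new/A_old = e^-1.7484 ≈ 0.1741

17.4%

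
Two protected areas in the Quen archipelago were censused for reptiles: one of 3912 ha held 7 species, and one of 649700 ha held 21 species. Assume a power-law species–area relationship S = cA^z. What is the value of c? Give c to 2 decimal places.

z = ln(S₂/S₁) / ln(A₂/A₁) = ln(21/7) / ln(649700/3912) = 1.0986 / 5.1125 = 0.2149
c = S₁ / A₁^z = 7 / 3912^0.2149 = 7 / 5.915 = 1.183

1.18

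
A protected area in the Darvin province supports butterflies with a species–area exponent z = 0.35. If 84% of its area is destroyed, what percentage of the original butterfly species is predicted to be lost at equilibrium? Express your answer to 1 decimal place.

47.3%

S_new/S_old = (A_new/A_old)^z = 0.16^0.35
= exp(0.35 × ln 0.16) = exp(0.35 × -1.8326) = exp(-0.6414) ≈ 0.5266
Fraction lost = 1 − 0.5266 = 0.4734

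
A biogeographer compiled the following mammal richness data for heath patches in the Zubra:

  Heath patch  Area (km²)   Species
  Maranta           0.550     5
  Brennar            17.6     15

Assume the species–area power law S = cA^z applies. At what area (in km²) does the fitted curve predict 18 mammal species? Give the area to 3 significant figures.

31.3 km²

z = ln(15/5) / ln(17.6/0.55) = 1.0986 / 3.4657 = 0.3170
c = 5 / 0.55^0.3170 = 5 / 0.8274 = 6.043
A = (18/6.043)^(1/0.3170) ⇒ ln A = ln(2.979)/0.3170 = 3.4431
A = e^3.4431 ≈ 31.28 km²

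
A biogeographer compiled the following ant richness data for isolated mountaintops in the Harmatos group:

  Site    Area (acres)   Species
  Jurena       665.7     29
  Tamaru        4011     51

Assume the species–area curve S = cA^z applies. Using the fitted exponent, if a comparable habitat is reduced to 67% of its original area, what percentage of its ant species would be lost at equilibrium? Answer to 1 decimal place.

11.8%

z = ln(51/29) / ln(4011/665.7) = 0.5645 / 1.7960 = 0.3143
S_new/S_old = (A_new/A_old)^z = 0.67^0.3143 = exp(0.3143 × -0.4005) = 0.8817
Fraction lost = 1 − 0.8817 = 0.1183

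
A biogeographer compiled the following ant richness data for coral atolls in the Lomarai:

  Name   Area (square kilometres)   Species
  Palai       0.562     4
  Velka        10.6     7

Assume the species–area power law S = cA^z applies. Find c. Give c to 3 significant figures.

z = ln(S₂/S₁) / ln(A₂/A₁) = ln(7/4) / ln(10.6/0.562) = 0.5596 / 2.9371 = 0.1905
c = S₁ / A₁^z = 4 / 0.562^0.1905 = 4 / 0.896 = 4.464

4.46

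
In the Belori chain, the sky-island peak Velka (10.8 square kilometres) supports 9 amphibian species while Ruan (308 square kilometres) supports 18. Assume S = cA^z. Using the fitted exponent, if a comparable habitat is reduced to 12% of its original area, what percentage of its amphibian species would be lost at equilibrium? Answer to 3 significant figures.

35.5%

z = ln(18/9) / ln(308/10.8) = 0.6931 / 3.3506 = 0.2069
S_new/S_old = (A_new/A_old)^z = 0.12^0.2069 = exp(0.2069 × -2.1203) = 0.6449
Fraction lost = 1 − 0.6449 = 0.3551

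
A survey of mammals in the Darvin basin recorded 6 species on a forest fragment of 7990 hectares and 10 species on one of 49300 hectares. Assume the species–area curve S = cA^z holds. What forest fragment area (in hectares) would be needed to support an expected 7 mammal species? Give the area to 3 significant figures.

13800 hectares

z = ln(10/6) / ln(49300/7990) = 0.5108 / 1.8197 = 0.2807
c = 6 / 7990^0.2807 = 6 / 12.46 = 0.4816
A = (7/0.4816)^(1/0.2807) ⇒ ln A = ln(14.54)/0.2807 = 9.5351
A = e^9.5351 ≈ 13837 hectares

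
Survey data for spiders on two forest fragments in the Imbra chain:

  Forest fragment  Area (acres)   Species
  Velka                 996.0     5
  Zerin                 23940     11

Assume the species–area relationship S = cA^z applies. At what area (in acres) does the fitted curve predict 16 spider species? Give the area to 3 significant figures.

108000 acres

z = ln(11/5) / ln(23940/996) = 0.7885 / 3.1796 = 0.2480
c = 5 / 996^0.2480 = 5 / 5.54 = 0.9025
A = (16/0.9025)^(1/0.2480) ⇒ ln A = ln(17.73)/0.2480 = 11.5943
A = e^11.5943 ≈ 108478 acres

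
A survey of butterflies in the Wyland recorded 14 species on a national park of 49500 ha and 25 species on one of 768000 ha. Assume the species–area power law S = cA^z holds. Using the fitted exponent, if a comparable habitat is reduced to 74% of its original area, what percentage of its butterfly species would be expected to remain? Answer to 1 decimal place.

z = ln(25/14) / ln(768000/49500) = 0.5798 / 2.7418 = 0.2115
S_new/S_old = (A_new/A_old)^z = 0.74^0.2115 = exp(0.2115 × -0.3011) = 0.9383

93.8%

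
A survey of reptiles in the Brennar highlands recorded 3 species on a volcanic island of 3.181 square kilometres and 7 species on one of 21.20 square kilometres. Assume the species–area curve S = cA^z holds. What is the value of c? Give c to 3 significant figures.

z = ln(S₂/S₁) / ln(A₂/A₁) = ln(7/3) / ln(21.2/3.181) = 0.8473 / 1.8968 = 0.4467
c = S₁ / A₁^z = 3 / 3.181^0.4467 = 3 / 1.677 = 1.789

1.79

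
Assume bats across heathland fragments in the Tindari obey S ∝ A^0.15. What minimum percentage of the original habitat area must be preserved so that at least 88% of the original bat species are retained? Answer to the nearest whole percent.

Need (A_new/A_old)^0.15 = 0.88, so A_new/A_old = 0.88^(1/0.15) = 0.88^6.667
ln(A_new/A_old) = ln 0.88 / 0.15 = -0.1278 / 0.15 = -0.8522
A_new/A_old = e^-0.8522 ≈ 0.4265

43%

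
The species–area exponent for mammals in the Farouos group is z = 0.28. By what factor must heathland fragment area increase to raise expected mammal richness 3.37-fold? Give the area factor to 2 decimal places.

(A₂/A₁)^0.28 = 3.37, so A₂/A₁ = 3.37^(1/0.28) = 3.37^3.571
ln(A₂/A₁) = ln 3.37 / 0.28 = 1.2149 / 0.28 = 4.3390
A₂/A₁ = e^4.3390 ≈ 76.63

76.63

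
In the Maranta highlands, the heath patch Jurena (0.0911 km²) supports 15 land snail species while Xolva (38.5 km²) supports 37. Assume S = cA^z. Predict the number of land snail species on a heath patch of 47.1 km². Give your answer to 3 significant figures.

z = ln(37/15) / ln(38.5/0.0911) = 0.9029 / 6.0465 = 0.1493
c = 15 / 0.0911^0.1493 = 15 / 0.6993 = 21.45
S₃ = 21.45 × 47.1^0.1493 = 21.45 × 1.778 ≈ 38.13

38.1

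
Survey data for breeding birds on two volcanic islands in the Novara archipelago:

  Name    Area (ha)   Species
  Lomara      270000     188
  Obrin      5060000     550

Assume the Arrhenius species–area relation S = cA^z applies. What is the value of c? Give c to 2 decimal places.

z = ln(S₂/S₁) / ln(A₂/A₁) = ln(550/188) / ln(5060000/270000) = 1.0735 / 2.9307 = 0.3663
c = S₁ / A₁^z = 188 / 270000^0.3663 = 188 / 97.6 = 1.926

1.93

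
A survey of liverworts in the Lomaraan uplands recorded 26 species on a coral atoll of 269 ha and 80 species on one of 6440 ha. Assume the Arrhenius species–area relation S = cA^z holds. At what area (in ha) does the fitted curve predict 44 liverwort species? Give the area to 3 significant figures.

z = ln(80/26) / ln(6440/269) = 1.1239 / 3.1756 = 0.3539
c = 26 / 269^0.3539 = 26 / 7.244 = 3.589
A = (44/3.589)^(1/0.3539) ⇒ ln A = ln(12.26)/0.3539 = 7.0811
A = e^7.0811 ≈ 1189 ha

1190 ha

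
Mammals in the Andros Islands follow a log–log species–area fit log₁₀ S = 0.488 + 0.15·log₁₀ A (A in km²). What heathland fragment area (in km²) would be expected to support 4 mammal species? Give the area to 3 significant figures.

5.76 km²

4 = 3.076 × A^0.15  ⇒  A^0.15 = 4/3.076 = 1.3
ln A = ln(1.3) / 0.15 = 0.2626 / 0.15 = 1.7509
A = e^1.7509 ≈ 5.76 km²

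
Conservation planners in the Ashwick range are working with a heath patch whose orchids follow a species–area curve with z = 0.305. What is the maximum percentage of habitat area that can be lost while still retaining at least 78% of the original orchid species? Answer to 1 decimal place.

Need (A_new/A_old)^0.305 = 0.78, so A_new/A_old = 0.78^(1/0.305) = 0.78^3.279
ln(A_new/A_old) = ln 0.78 / 0.305 = -0.2485 / 0.305 = -0.8146
A_new/A_old = e^-0.8146 ≈ 0.4428
Fraction that can be lost = 1 − 0.4428 = 0.5572

55.7%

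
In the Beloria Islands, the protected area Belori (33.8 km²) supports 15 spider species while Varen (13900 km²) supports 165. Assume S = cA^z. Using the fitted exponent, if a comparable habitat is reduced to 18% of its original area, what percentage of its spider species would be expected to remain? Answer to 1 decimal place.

z = ln(165/15) / ln(13900/33.8) = 2.3979 / 6.0192 = 0.3984
S_new/S_old = (A_new/A_old)^z = 0.18^0.3984 = exp(0.3984 × -1.7148) = 0.505

50.5%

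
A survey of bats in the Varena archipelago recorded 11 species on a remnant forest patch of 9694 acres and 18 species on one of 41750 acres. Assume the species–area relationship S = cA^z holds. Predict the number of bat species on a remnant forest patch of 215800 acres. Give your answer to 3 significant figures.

z = ln(18/11) / ln(41750/9694) = 0.4925 / 1.4602 = 0.3373
c = 11 / 9694^0.3373 = 11 / 22.11 = 0.4976
S₃ = 0.4976 × 215800^0.3373 = 0.4976 × 62.95 ≈ 31.32

31.3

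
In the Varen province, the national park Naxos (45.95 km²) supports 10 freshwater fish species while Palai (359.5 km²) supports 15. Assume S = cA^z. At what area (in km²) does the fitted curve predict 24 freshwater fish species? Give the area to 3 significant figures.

3900 km²

z = ln(15/10) / ln(359.5/45.95) = 0.4055 / 2.0572 = 0.1971
c = 10 / 45.95^0.1971 = 10 / 2.126 = 4.703
A = (24/4.703)^(1/0.1971) ⇒ ln A = ln(5.103)/0.1971 = 8.2693
A = e^8.2693 ≈ 3902 km²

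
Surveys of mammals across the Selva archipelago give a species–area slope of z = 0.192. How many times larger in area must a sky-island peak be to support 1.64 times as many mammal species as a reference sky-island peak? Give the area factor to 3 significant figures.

13.2

(A₂/A₁)^0.192 = 1.64, so A₂/A₁ = 1.64^(1/0.192) = 1.64^5.208
ln(A₂/A₁) = ln 1.64 / 0.192 = 0.4947 / 0.192 = 2.5765
A₂/A₁ = e^2.5765 ≈ 13.15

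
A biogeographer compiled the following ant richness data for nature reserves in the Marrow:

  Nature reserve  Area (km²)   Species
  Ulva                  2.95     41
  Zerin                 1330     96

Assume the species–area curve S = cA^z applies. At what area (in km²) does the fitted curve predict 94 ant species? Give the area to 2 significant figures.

z = ln(96/41) / ln(1330/2.95) = 0.8508 / 6.1111 = 0.1392
c = 41 / 2.95^0.1392 = 41 / 1.163 = 35.27
A = (94/35.27)^(1/0.1392) ⇒ ln A = ln(2.665)/0.1392 = 7.0417
A = e^7.0417 ≈ 1143 km²

1100 km²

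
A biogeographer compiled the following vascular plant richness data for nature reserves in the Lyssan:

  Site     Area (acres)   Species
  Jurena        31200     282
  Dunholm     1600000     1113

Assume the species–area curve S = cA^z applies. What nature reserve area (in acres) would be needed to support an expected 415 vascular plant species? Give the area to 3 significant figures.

z = ln(1113/282) / ln(1600000/31200) = 1.3729 / 3.9373 = 0.3487
c = 282 / 31200^0.3487 = 282 / 36.9 = 7.642
A = (415/7.642)^(1/0.3487) ⇒ ln A = ln(54.31)/0.3487 = 11.4562
A = e^11.4562 ≈ 94489 acres

94500 acres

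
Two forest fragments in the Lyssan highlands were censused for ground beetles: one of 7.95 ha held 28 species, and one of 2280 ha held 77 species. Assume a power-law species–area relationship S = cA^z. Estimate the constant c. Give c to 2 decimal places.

z = ln(S₂/S₁) / ln(A₂/A₁) = ln(77/28) / ln(2280/7.95) = 1.0116 / 5.6588 = 0.1788
c = S₁ / A₁^z = 28 / 7.95^0.1788 = 28 / 1.449 = 19.33

19.33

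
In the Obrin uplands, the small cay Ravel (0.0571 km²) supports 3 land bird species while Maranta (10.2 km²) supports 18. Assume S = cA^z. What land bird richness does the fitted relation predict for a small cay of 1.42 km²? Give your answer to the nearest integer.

z = ln(18/3) / ln(10.2/0.0571) = 1.7918 / 5.1853 = 0.3455
c = 3 / 0.0571^0.3455 = 3 / 0.3718 = 8.068
S₃ = 8.068 × 1.42^0.3455 = 8.068 × 1.129 ≈ 9.107

9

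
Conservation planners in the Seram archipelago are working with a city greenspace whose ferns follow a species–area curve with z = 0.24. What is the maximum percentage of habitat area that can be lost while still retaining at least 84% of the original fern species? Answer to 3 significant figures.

51.6%

Need (A_new/A_old)^0.24 = 0.84, so A_new/A_old = 0.84^(1/0.24) = 0.84^4.167
ln(A_new/A_old) = ln 0.84 / 0.24 = -0.1744 / 0.24 = -0.7265
A_new/A_old = e^-0.7265 ≈ 0.4836
Fraction that can be lost = 1 − 0.4836 = 0.5164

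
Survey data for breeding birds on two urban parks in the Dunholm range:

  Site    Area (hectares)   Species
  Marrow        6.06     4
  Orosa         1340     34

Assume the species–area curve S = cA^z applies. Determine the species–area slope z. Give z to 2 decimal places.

0.40

Taking logs: ln S = ln c + z ln A, so z = (ln S₂ − ln S₁)/(ln A₂ − ln A₁).
z = ln(34/4) / ln(1340/6.06) = ln(8.5) / ln(221.1) = 2.1401 / 5.3987 = 0.3964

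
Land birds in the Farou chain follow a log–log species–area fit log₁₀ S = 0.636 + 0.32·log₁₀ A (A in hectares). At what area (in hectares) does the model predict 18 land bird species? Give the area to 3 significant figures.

18 = 4.325 × A^0.32  ⇒  A^0.32 = 18/4.325 = 4.162
ln A = ln(4.162) / 0.32 = 1.4259 / 0.32 = 4.4560
A = e^4.4560 ≈ 86.14 hectares

86.1 hectares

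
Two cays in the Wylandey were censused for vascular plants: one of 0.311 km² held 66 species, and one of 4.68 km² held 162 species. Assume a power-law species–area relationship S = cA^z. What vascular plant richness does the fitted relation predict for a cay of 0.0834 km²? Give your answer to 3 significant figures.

42.7

z = ln(162/66) / ln(4.68/0.311) = 0.8979 / 2.7113 = 0.3312
c = 66 / 0.311^0.3312 = 66 / 0.6792 = 97.17
S₃ = 97.17 × 0.0834^0.3312 = 97.17 × 0.4392 ≈ 42.68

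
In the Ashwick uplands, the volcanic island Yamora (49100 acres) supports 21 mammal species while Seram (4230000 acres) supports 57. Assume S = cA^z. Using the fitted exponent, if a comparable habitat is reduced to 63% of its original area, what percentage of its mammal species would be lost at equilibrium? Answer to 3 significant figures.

z = ln(57/21) / ln(4230000/49100) = 0.9985 / 4.4561 = 0.2241
S_new/S_old = (A_new/A_old)^z = 0.63^0.2241 = exp(0.2241 × -0.4620) = 0.9016
Fraction lost = 1 − 0.9016 = 0.09835

9.84%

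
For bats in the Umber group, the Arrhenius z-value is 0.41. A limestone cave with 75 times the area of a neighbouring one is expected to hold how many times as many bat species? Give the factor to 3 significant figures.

5.87

S₂/S₁ = (A₂/A₁)^z = 75^0.41
ln(S₂/S₁) = 0.41 × ln 75 = 0.41 × 4.3175 = 1.7702
S₂/S₁ = e^1.7702 ≈ 5.872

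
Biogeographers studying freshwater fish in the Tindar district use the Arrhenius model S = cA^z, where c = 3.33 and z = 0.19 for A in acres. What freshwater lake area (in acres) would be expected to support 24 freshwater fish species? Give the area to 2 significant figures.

24 = 3.33 × A^0.19  ⇒  A^0.19 = 24/3.33 = 7.207
ln A = ln(7.207) / 0.19 = 1.9751 / 0.19 = 10.3952
A = e^10.3952 ≈ 32701 acres

33000 acres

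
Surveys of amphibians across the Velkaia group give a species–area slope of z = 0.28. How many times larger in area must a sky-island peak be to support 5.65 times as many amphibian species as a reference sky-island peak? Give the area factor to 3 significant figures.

(A₂/A₁)^0.28 = 5.65, so A₂/A₁ = 5.65^(1/0.28) = 5.65^3.571
ln(A₂/A₁) = ln 5.65 / 0.28 = 1.7317 / 0.28 = 6.1845
A₂/A₁ = e^6.1845 ≈ 485.2

485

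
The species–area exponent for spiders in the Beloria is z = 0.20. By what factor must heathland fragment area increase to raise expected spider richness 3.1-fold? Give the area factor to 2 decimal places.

286.29

(A₂/A₁)^0.2 = 3.1, so A₂/A₁ = 3.1^(1/0.2) = 3.1^5
ln(A₂/A₁) = ln 3.1 / 0.2 = 1.1314 / 0.2 = 5.6570
A₂/A₁ = e^5.6570 ≈ 286.3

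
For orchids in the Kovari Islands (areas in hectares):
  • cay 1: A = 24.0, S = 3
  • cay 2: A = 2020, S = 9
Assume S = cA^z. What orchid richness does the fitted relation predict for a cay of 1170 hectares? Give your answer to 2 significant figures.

z = ln(9/3) / ln(2020/24) = 1.0986 / 4.4328 = 0.2478
c = 3 / 24^0.2478 = 3 / 2.198 = 1.365
S₃ = 1.365 × 1170^0.2478 = 1.365 × 5.76 ≈ 7.861

7.9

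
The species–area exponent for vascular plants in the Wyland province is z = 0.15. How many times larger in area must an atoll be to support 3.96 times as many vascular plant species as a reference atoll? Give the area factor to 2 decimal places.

(A₂/A₁)^0.15 = 3.96, so A₂/A₁ = 3.96^(1/0.15) = 3.96^6.667
ln(A₂/A₁) = ln 3.96 / 0.15 = 1.3762 / 0.15 = 9.1750
A₂/A₁ = e^9.1750 ≈ 9652

9652.38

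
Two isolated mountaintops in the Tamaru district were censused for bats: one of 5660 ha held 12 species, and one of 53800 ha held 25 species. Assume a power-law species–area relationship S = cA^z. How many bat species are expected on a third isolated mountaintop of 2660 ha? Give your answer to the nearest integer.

z = ln(25/12) / ln(53800/5660) = 0.7340 / 2.2518 = 0.3259
c = 12 / 5660^0.3259 = 12 / 16.72 = 0.7178
S₃ = 0.7178 × 2660^0.3259 = 0.7178 × 13.07 ≈ 9.382

9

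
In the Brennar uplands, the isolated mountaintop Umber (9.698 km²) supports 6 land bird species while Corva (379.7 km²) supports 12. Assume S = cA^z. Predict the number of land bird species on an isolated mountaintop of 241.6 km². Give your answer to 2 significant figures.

z = ln(12/6) / ln(379.7/9.698) = 0.6931 / 3.6675 = 0.1890
c = 6 / 9.698^0.1890 = 6 / 1.536 = 3.905
S₃ = 3.905 × 241.6^0.1890 = 3.905 × 2.821 ≈ 11.02

11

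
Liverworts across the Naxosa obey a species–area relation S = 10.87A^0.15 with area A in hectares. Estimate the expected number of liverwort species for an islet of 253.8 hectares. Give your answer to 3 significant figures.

S = 10.87 × 253.8^0.15 = 10.87 × 2.294 ≈ 24.94

24.9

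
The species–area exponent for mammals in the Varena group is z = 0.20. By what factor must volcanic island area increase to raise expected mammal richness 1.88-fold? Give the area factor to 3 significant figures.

23.5

(A₂/A₁)^0.2 = 1.88, so A₂/A₁ = 1.88^(1/0.2) = 1.88^5
ln(A₂/A₁) = ln 1.88 / 0.2 = 0.6313 / 0.2 = 3.1564
A₂/A₁ = e^3.1564 ≈ 23.48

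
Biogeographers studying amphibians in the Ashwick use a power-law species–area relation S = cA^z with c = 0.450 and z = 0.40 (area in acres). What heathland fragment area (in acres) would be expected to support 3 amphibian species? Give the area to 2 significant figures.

110 acres

3 = 0.45 × A^0.4  ⇒  A^0.4 = 3/0.45 = 6.667
ln A = ln(6.667) / 0.4 = 1.8971 / 0.4 = 4.7428
A = e^4.7428 ≈ 114.8 acres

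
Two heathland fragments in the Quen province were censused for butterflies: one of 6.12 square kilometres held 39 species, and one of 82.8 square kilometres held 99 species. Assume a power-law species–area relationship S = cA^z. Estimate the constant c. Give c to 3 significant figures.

20.4

z = ln(S₂/S₁) / ln(A₂/A₁) = ln(99/39) / ln(82.8/6.12) = 0.9316 / 2.6049 = 0.3576
c = S₁ / A₁^z = 39 / 6.12^0.3576 = 39 / 1.911 = 20.4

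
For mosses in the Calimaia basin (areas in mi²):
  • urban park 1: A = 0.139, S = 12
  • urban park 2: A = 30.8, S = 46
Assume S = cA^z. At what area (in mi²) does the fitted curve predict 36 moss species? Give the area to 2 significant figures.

z = ln(46/12) / ln(30.8/0.139) = 1.3437 / 5.4008 = 0.2488
c = 12 / 0.139^0.2488 = 12 / 0.612 = 19.61
A = (36/19.61)^(1/0.2488) ⇒ ln A = ln(1.836)/0.2488 = 2.4423
A = e^2.4423 ≈ 11.5 mi²

11 mi²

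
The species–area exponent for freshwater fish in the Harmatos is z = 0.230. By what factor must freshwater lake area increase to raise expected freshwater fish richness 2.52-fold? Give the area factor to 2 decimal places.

(A₂/A₁)^0.23 = 2.52, so A₂/A₁ = 2.52^(1/0.23) = 2.52^4.348
ln(A₂/A₁) = ln 2.52 / 0.23 = 0.9243 / 0.23 = 4.0185
A₂/A₁ = e^4.0185 ≈ 55.62

55.62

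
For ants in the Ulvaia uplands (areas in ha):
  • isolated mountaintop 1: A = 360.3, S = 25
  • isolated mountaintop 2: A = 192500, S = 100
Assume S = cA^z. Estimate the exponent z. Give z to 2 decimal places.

0.22

Taking logs: ln S = ln c + z ln A, so z = (ln S₂ − ln S₁)/(ln A₂ − ln A₁).
z = ln(100/25) / ln(192500/360.3) = ln(4) / ln(534.3) = 1.3863 / 6.2809 = 0.2207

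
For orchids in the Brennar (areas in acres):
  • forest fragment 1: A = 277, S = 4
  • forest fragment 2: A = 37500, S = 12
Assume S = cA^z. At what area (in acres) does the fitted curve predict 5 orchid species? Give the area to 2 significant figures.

z = ln(12/4) / ln(37500/277) = 1.0986 / 4.9081 = 0.2238
c = 4 / 277^0.2238 = 4 / 3.521 = 1.136
A = (5/1.136)^(1/0.2238) ⇒ ln A = ln(4.402)/0.2238 = 6.6209
A = e^6.6209 ≈ 750.6 acres

750 acres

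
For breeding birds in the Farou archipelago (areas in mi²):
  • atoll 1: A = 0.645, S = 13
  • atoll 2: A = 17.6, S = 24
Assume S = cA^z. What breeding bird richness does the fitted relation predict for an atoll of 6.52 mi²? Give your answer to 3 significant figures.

20.0

z = ln(24/13) / ln(17.6/0.645) = 0.6131 / 3.3064 = 0.1854
c = 13 / 0.645^0.1854 = 13 / 0.9219 = 14.1
S₃ = 14.1 × 6.52^0.1854 = 14.1 × 1.416 ≈ 19.96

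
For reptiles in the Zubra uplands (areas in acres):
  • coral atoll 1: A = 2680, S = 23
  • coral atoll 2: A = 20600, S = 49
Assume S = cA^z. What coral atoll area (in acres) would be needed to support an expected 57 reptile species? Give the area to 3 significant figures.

31000 acres

z = ln(49/23) / ln(20600/2680) = 0.7563 / 2.0395 = 0.3708
c = 23 / 2680^0.3708 = 23 / 18.68 = 1.231
A = (57/1.231)^(1/0.3708) ⇒ ln A = ln(46.29)/0.3708 = 10.3408
A = e^10.3408 ≈ 30972 acres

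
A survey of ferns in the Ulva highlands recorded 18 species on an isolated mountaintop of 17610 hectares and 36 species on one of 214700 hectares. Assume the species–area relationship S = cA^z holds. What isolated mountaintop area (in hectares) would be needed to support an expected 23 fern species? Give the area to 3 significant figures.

42600 hectares

z = ln(36/18) / ln(214700/17610) = 0.6931 / 2.5008 = 0.2772
c = 18 / 17610^0.2772 = 18 / 15.02 = 1.198
A = (23/1.198)^(1/0.2772) ⇒ ln A = ln(19.2)/0.2772 = 10.6606
A = e^10.6606 ≈ 42642 hectares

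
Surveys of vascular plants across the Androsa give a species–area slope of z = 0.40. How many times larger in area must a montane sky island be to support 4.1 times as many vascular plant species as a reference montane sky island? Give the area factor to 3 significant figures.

34.0

(A₂/A₁)^0.4 = 4.1, so A₂/A₁ = 4.1^(1/0.4) = 4.1^2.5
ln(A₂/A₁) = ln 4.1 / 0.4 = 1.4110 / 0.4 = 3.5275
A₂/A₁ = e^3.5275 ≈ 34.04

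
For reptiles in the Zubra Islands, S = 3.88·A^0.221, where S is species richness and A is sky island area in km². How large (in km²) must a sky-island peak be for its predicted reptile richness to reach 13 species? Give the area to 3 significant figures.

238 km²

13 = 3.88 × A^0.221  ⇒  A^0.221 = 13/3.88 = 3.351
ln A = ln(3.351) / 0.221 = 1.2091 / 0.221 = 5.4711
A = e^5.4711 ≈ 237.7 km²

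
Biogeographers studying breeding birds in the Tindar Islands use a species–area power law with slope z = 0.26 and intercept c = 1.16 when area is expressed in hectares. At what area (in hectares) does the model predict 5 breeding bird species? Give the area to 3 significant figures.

276 hectares

5 = 1.16 × A^0.26  ⇒  A^0.26 = 5/1.16 = 4.31
ln A = ln(4.31) / 0.26 = 1.4610 / 0.26 = 5.6193
A = e^5.6193 ≈ 275.7 hectares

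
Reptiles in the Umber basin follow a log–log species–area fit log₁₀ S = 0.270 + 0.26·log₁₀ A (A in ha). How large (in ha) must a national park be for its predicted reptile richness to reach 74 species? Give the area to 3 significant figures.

74 = 1.862 × A^0.26  ⇒  A^0.26 = 74/1.862 = 39.74
ln A = ln(39.74) / 0.26 = 3.6824 / 0.26 = 14.1630
A = e^14.1630 ≈ 1415439 ha

1420000 ha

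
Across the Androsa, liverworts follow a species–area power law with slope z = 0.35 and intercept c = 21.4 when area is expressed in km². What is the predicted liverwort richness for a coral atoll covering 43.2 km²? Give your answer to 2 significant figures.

S = 21.4 × 43.2^0.35 = 21.4 × 3.736 ≈ 79.95

80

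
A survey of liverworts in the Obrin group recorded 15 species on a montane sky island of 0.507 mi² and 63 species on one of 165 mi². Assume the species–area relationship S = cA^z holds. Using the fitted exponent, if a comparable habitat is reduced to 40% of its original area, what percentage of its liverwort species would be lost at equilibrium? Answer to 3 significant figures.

20.3%

z = ln(63/15) / ln(165/0.507) = 1.4351 / 5.7852 = 0.2481
S_new/S_old = (A_new/A_old)^z = 0.4^0.2481 = exp(0.2481 × -0.9163) = 0.7967
Fraction lost = 1 − 0.7967 = 0.2033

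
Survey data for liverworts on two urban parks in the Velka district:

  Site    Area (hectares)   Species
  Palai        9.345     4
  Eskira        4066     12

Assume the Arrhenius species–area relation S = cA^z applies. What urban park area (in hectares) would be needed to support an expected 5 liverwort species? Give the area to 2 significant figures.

32 hectares

z = ln(12/4) / ln(4066/9.345) = 1.0986 / 6.0756 = 0.1808
c = 4 / 9.345^0.1808 = 4 / 1.498 = 2.67
A = (5/2.67)^(1/0.1808) ⇒ ln A = ln(1.872)/0.1808 = 3.4689
A = e^3.4689 ≈ 32.1 hectares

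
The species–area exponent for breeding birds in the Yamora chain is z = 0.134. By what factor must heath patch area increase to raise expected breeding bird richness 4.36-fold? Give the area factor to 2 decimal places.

59195.30

(A₂/A₁)^0.134 = 4.36, so A₂/A₁ = 4.36^(1/0.134) = 4.36^7.463
ln(A₂/A₁) = ln 4.36 / 0.134 = 1.4725 / 0.134 = 10.9886
A₂/A₁ = e^10.9886 ≈ 59195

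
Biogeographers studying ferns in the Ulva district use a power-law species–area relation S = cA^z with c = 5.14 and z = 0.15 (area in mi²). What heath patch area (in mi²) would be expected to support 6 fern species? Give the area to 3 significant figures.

2.80 mi²

6 = 5.14 × A^0.15  ⇒  A^0.15 = 6/5.14 = 1.167
ln A = ln(1.167) / 0.15 = 0.1547 / 0.15 = 1.0314
A = e^1.0314 ≈ 2.805 mi²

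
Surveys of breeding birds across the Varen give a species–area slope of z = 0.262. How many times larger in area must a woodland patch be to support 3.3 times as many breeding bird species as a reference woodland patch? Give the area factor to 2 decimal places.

95.29

(A₂/A₁)^0.262 = 3.3, so A₂/A₁ = 3.3^(1/0.262) = 3.3^3.817
ln(A₂/A₁) = ln 3.3 / 0.262 = 1.1939 / 0.262 = 4.5570
A₂/A₁ = e^4.5570 ≈ 95.29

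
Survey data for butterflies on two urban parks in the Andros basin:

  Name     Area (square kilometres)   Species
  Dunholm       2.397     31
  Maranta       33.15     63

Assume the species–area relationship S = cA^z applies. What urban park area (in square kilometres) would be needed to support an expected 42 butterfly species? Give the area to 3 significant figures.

z = ln(63/31) / ln(33.15/2.397) = 0.7091 / 2.6268 = 0.2700
c = 31 / 2.397^0.2700 = 31 / 1.266 = 24.48
A = (42/24.48)^(1/0.2700) ⇒ ln A = ln(1.715)/0.2700 = 1.9991
A = e^1.9991 ≈ 7.383 square kilometres

7.38 square kilometres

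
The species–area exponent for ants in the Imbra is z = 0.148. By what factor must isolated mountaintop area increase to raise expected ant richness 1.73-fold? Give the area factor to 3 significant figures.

(A₂/A₁)^0.148 = 1.73, so A₂/A₁ = 1.73^(1/0.148) = 1.73^6.757
ln(A₂/A₁) = ln 1.73 / 0.148 = 0.5481 / 0.148 = 3.7035
A₂/A₁ = e^3.7035 ≈ 40.59

40.6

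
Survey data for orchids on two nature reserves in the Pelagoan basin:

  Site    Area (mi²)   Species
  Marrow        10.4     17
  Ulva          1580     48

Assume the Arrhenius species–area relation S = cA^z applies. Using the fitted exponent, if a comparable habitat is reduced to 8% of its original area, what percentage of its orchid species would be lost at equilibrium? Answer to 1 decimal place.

z = ln(48/17) / ln(1580/10.4) = 1.0380 / 5.0234 = 0.2066
S_new/S_old = (A_new/A_old)^z = 0.08^0.2066 = exp(0.2066 × -2.5257) = 0.5934
Fraction lost = 1 − 0.5934 = 0.4066

40.7%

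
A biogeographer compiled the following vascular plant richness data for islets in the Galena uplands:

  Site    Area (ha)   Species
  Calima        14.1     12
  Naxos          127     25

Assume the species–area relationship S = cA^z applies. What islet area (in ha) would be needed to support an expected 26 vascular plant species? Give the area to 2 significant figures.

140 ha

z = ln(25/12) / ln(127/14.1) = 0.7340 / 2.1980 = 0.3339
c = 12 / 14.1^0.3339 = 12 / 2.42 = 4.959
A = (26/4.959)^(1/0.3339) ⇒ ln A = ln(5.243)/0.3339 = 4.9616
A = e^4.9616 ≈ 142.8 ha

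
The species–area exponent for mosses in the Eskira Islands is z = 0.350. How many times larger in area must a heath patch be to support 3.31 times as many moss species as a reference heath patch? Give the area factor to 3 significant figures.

(A₂/A₁)^0.35 = 3.31, so A₂/A₁ = 3.31^(1/0.35) = 3.31^2.857
ln(A₂/A₁) = ln 3.31 / 0.35 = 1.1969 / 0.35 = 3.4199
A₂/A₁ = e^3.4199 ≈ 30.56

30.6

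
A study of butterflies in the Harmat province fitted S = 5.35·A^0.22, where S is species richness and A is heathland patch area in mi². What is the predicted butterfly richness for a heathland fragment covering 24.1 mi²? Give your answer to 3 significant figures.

S = 5.35 × 24.1^0.22
ln S = ln 5.35 + 0.22 × ln 24.1 = 1.6771 + 0.22 × 3.1822 = 2.3772
S = e^2.3772 ≈ 10.77

10.8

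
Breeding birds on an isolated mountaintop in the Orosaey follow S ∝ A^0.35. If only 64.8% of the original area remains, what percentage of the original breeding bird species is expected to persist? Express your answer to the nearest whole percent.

86%

S_new/S_old = (A_new/A_old)^z = 0.648^0.35
= exp(0.35 × ln 0.648) = exp(0.35 × -0.4339) = exp(-0.1519) ≈ 0.8591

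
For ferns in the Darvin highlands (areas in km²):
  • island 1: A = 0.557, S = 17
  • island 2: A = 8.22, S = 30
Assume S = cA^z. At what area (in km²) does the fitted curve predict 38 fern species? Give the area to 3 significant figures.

25.2 km²

z = ln(30/17) / ln(8.22/0.557) = 0.5680 / 2.6918 = 0.2110
c = 17 / 0.557^0.2110 = 17 / 0.8838 = 19.23
A = (38/19.23)^(1/0.2110) ⇒ ln A = ln(1.976)/0.2110 = 3.2269
A = e^3.2269 ≈ 25.2 km²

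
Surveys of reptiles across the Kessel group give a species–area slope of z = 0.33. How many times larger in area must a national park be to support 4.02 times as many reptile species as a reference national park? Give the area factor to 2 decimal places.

(A₂/A₁)^0.33 = 4.02, so A₂/A₁ = 4.02^(1/0.33) = 4.02^3.03
ln(A₂/A₁) = ln 4.02 / 0.33 = 1.3913 / 0.33 = 4.2160
A₂/A₁ = e^4.2160 ≈ 67.76

67.76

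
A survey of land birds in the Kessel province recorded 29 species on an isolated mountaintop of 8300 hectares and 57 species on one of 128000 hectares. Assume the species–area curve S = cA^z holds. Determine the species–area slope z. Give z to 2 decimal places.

Taking logs: ln S = ln c + z ln A, so z = (ln S₂ − ln S₁)/(ln A₂ − ln A₁).
z = ln(57/29) / ln(128000/8300) = ln(1.966) / ln(15.42) = 0.6758 / 2.7358 = 0.2470

0.25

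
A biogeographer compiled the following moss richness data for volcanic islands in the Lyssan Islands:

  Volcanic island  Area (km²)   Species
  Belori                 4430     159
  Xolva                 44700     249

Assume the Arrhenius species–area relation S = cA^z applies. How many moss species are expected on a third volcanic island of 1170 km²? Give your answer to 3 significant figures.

z = ln(249/159) / ln(44700/4430) = 0.4485 / 2.3116 = 0.1940
c = 159 / 4430^0.1940 = 159 / 5.1 = 31.18
S₃ = 31.18 × 1170^0.1940 = 31.18 × 3.939 ≈ 122.8

123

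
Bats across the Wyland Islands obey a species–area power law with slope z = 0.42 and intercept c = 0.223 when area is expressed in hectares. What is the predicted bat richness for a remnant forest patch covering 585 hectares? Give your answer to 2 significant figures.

S = 0.223 × 585^0.42
ln S = ln 0.223 + 0.42 × ln 585 = -1.5006 + 0.42 × 6.3716 = 1.1755
S = e^1.1755 ≈ 3.24

3.2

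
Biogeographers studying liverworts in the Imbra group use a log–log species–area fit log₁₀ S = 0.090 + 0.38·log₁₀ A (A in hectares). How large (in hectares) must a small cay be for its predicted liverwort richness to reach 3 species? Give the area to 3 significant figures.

3 = 1.23 × A^0.38  ⇒  A^0.38 = 3/1.23 = 2.438
ln A = ln(2.438) / 0.38 = 0.8914 / 0.38 = 2.3457
A = e^2.3457 ≈ 10.44 hectares

10.4 hectares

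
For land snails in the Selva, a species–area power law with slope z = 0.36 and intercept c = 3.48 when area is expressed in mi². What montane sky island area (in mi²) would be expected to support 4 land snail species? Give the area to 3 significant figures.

1.47 mi²

4 = 3.48 × A^0.36  ⇒  A^0.36 = 4/3.48 = 1.149
ln A = ln(1.149) / 0.36 = 0.1393 / 0.36 = 0.3868
A = e^0.3868 ≈ 1.472 mi²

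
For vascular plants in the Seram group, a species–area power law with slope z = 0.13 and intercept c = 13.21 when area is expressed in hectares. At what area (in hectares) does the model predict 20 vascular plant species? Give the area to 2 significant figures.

24 hectares

20 = 13.21 × A^0.13  ⇒  A^0.13 = 20/13.21 = 1.514
ln A = ln(1.514) / 0.13 = 0.4148 / 0.13 = 3.1904
A = e^3.1904 ≈ 24.3 hectares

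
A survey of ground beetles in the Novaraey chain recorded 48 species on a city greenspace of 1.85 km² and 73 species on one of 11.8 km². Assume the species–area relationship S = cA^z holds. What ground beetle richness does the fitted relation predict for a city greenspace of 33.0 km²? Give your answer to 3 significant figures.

92.1

z = ln(73/48) / ln(11.8/1.85) = 0.4193 / 1.8529 = 0.2263
c = 48 / 1.85^0.2263 = 48 / 1.149 = 41.76
S₃ = 41.76 × 33^0.2263 = 41.76 × 2.206 ≈ 92.13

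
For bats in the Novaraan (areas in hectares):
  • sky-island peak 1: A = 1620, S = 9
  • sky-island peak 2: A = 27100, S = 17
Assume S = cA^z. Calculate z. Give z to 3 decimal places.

Taking logs: ln S = ln c + z ln A, so z = (ln S₂ − ln S₁)/(ln A₂ − ln A₁).
z = ln(17/9) / ln(27100/1620) = ln(1.889) / ln(16.73) = 0.6360 / 2.8171 = 0.2258

0.226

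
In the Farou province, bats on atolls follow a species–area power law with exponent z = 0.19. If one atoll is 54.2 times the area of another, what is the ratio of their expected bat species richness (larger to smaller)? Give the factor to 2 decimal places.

2.14

S₂/S₁ = (A₂/A₁)^z = 54.2^0.19
ln(S₂/S₁) = 0.19 × ln 54.2 = 0.19 × 3.9927 = 0.7586
S₂/S₁ = e^0.7586 ≈ 2.135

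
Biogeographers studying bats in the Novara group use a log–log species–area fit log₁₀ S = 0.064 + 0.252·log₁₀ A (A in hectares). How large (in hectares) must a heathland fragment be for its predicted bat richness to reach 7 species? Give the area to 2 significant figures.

7 = 1.159 × A^0.252  ⇒  A^0.252 = 7/1.159 = 6.041
ln A = ln(6.041) / 0.252 = 1.7985 / 0.252 = 7.1371
A = e^7.1371 ≈ 1258 hectares

1300 hectares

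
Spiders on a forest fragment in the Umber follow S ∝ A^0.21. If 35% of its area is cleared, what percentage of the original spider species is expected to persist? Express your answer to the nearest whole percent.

S_new/S_old = (A_new/A_old)^z = 0.65^0.21
= exp(0.21 × ln 0.65) = exp(0.21 × -0.4308) = exp(-0.0905) ≈ 0.9135

91%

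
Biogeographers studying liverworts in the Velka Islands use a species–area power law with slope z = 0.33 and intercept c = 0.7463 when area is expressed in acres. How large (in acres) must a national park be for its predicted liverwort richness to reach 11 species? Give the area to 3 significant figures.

3470 acres

11 = 0.7463 × A^0.33  ⇒  A^0.33 = 11/0.7463 = 14.74
ln A = ln(14.74) / 0.33 = 2.6905 / 0.33 = 8.1531
A = e^8.1531 ≈ 3474 acres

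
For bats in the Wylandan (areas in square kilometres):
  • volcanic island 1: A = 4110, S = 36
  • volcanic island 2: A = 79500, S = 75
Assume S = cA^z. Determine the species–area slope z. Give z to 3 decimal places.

0.248

Taking logs: ln S = ln c + z ln A, so z = (ln S₂ − ln S₁)/(ln A₂ − ln A₁).
z = ln(75/36) / ln(79500/4110) = ln(2.083) / ln(19.34) = 0.7340 / 2.9623 = 0.2478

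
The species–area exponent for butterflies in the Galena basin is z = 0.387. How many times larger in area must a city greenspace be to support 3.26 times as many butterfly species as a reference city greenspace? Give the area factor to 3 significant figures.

21.2

(A₂/A₁)^0.387 = 3.26, so A₂/A₁ = 3.26^(1/0.387) = 3.26^2.584
ln(A₂/A₁) = ln 3.26 / 0.387 = 1.1817 / 0.387 = 3.0536
A₂/A₁ = e^3.0536 ≈ 21.19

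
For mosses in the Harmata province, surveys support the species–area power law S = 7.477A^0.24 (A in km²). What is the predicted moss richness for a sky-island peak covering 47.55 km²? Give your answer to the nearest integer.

S = 7.477 × 47.55^0.24
ln S = ln 7.477 + 0.24 × ln 47.55 = 2.0118 + 0.24 × 3.8618 = 2.9387
S = e^2.9387 ≈ 18.89

19 species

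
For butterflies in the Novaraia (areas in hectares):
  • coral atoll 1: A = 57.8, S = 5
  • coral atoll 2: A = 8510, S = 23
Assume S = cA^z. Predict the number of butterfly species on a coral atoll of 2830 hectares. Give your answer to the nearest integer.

16

z = ln(23/5) / ln(8510/57.8) = 1.5261 / 4.9920 = 0.3057
c = 5 / 57.8^0.3057 = 5 / 3.456 = 1.447
S₃ = 1.447 × 2830^0.3057 = 1.447 × 11.36 ≈ 16.43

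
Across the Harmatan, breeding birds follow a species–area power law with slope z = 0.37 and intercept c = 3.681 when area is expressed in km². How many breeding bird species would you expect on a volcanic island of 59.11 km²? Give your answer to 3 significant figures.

16.7

S = 3.681 × 59.11^0.37
ln S = ln 3.681 + 0.37 × ln 59.11 = 1.3032 + 0.37 × 4.0794 = 2.8126
S = e^2.8126 ≈ 16.65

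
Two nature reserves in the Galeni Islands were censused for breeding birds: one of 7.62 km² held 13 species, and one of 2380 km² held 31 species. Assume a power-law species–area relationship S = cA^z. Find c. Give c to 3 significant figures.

z = ln(S₂/S₁) / ln(A₂/A₁) = ln(31/13) / ln(2380/7.62) = 0.8690 / 5.7441 = 0.1513
c = S₁ / A₁^z = 13 / 7.62^0.1513 = 13 / 1.36 = 9.561

9.56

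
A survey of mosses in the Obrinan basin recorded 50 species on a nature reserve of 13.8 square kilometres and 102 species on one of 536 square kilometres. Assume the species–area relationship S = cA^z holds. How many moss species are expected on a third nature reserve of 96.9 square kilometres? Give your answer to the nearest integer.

z = ln(102/50) / ln(536/13.8) = 0.7129 / 3.6595 = 0.1948
c = 50 / 13.8^0.1948 = 50 / 1.668 = 29.98
S₃ = 29.98 × 96.9^0.1948 = 29.98 × 2.438 ≈ 73.09

73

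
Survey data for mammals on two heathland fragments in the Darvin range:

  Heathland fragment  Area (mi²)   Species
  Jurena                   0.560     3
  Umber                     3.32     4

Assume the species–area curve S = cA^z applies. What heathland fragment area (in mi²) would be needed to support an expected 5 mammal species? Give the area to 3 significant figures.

13.2 mi²

z = ln(4/3) / ln(3.32/0.56) = 0.2877 / 1.7798 = 0.1616
c = 3 / 0.56^0.1616 = 3 / 0.9105 = 3.295
A = (5/3.295)^(1/0.1616) ⇒ ln A = ln(1.518)/0.1616 = 2.5805
A = e^2.5805 ≈ 13.2 mi²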